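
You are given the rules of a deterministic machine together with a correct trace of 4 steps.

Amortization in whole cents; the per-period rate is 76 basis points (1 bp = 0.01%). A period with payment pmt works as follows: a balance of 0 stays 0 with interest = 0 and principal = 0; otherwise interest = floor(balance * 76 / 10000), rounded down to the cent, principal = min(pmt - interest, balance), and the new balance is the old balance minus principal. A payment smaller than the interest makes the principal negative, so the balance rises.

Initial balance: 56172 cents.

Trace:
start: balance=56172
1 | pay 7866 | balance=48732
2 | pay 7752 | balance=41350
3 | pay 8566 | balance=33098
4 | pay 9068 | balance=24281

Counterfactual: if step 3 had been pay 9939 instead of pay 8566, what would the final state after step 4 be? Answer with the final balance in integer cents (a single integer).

22898

(re-executing from step 3 with the substitution; state before step 3: balance=41350)
3 | pay 9939 | balance=31725
4 | pay 9068 | balance=22898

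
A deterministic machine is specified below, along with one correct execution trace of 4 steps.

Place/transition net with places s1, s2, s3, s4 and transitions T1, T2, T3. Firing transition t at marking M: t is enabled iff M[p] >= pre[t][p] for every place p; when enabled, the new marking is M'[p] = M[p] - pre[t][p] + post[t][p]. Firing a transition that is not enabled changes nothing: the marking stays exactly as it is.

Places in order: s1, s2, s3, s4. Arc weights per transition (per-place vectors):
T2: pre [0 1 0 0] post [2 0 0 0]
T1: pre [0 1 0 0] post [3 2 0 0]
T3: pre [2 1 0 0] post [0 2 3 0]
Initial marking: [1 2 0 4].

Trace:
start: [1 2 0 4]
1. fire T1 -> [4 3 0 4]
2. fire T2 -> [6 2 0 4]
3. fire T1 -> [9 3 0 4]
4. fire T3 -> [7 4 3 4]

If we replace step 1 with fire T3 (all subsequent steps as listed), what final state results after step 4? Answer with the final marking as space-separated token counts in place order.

(re-executing from step 1 with the substitution; state before step 1: [1 2 0 4])
1. fire T3 -> [1 2 0 4]
2. fire T2 -> [3 1 0 4]
3. fire T1 -> [6 2 0 4]
4. fire T3 -> [4 3 3 4]

4 3 3 4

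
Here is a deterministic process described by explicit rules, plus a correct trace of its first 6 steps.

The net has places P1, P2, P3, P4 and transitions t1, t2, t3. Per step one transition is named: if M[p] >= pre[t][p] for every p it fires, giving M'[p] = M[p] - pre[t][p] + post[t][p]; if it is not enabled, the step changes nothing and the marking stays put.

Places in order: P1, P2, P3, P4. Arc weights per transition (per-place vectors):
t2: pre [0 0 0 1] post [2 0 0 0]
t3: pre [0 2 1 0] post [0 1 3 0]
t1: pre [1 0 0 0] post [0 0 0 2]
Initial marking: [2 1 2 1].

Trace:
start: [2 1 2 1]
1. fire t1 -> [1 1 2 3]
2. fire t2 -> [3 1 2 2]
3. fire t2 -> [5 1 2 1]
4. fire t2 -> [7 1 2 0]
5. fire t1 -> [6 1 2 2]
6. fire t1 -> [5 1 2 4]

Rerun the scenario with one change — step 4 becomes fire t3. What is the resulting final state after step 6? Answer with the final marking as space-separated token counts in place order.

3 1 2 5

(re-executing from step 4 with the substitution; state before step 4: [5 1 2 1])
4. fire t3 -> [5 1 2 1]
5. fire t1 -> [4 1 2 3]
6. fire t1 -> [3 1 2 5]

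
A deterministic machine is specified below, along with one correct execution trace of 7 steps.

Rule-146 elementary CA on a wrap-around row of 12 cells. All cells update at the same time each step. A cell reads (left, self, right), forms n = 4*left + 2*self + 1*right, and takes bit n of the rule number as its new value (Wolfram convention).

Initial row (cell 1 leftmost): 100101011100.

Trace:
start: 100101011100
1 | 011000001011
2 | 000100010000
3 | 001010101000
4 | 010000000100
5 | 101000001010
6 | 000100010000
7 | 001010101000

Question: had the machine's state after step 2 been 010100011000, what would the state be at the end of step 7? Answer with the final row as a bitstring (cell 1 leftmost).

001010101000

state after step 2 := 010100011000
3 | 100010100100
4 | 010100011011
5 | 000010100000
6 | 000100010000
7 | 001010101000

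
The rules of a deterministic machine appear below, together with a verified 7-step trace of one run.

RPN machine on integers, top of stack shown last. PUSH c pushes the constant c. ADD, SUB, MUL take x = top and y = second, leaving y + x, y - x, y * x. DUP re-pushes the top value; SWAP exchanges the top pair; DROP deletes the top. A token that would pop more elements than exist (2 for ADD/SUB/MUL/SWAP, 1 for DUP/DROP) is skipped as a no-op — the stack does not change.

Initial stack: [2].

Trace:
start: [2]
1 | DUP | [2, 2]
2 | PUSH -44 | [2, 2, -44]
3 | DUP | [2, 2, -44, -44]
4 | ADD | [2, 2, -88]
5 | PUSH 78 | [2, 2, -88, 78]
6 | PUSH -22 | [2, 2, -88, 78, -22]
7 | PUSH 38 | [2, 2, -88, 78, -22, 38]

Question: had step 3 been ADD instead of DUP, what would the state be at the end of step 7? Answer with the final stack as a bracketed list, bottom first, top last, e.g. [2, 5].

(re-executing from step 3 with the substitution; state before step 3: [2, 2, -44])
3 | ADD | [2, -42]
4 | ADD | [-40]
5 | PUSH 78 | [-40, 78]
6 | PUSH -22 | [-40, 78, -22]
7 | PUSH 38 | [-40, 78, -22, 38]

[-40, 78, -22, 38]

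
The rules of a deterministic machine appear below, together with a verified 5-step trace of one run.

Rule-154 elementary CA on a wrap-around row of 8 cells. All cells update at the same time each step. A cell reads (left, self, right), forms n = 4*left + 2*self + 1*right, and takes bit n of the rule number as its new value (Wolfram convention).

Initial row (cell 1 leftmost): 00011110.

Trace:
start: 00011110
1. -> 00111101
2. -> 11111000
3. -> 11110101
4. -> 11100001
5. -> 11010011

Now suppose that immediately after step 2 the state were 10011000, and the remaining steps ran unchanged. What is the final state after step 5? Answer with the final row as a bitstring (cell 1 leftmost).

state after step 2 := 10011000
3. -> 01110101
4. -> 01100000
5. -> 11010000

11010000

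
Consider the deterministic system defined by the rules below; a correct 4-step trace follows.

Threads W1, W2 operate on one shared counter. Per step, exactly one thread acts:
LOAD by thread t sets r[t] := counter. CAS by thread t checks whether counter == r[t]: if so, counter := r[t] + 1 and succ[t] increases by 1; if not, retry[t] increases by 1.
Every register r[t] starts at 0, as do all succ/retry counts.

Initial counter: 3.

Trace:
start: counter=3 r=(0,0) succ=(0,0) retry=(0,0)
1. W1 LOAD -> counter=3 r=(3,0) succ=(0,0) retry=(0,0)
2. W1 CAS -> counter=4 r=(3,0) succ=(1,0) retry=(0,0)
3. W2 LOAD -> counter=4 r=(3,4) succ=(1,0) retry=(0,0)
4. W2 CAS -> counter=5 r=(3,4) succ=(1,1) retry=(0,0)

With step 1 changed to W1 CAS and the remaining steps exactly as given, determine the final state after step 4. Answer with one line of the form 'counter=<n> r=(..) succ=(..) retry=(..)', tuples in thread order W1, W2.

counter=4 r=(0,3) succ=(0,1) retry=(2,0)

(re-executing from step 1 with the substitution; state before step 1: counter=3 r=(0,0) succ=(0,0) retry=(0,0))
1. W1 CAS -> counter=3 r=(0,0) succ=(0,0) retry=(1,0)
2. W1 CAS -> counter=3 r=(0,0) succ=(0,0) retry=(2,0)
3. W2 LOAD -> counter=3 r=(0,3) succ=(0,0) retry=(2,0)
4. W2 CAS -> counter=4 r=(0,3) succ=(0,1) retry=(2,0)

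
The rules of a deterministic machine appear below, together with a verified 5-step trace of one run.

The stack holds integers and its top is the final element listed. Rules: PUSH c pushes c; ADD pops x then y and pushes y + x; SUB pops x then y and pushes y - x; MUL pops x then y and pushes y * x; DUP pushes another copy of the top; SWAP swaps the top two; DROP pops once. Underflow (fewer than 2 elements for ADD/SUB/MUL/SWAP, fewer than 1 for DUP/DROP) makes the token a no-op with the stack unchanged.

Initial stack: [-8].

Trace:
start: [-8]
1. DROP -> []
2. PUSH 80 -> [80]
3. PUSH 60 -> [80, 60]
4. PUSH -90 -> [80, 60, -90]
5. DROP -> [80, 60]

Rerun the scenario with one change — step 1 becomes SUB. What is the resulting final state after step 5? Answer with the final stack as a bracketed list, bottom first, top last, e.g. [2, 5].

[-8, 80, 60]

(re-executing from step 1 with the substitution; state before step 1: [-8])
1. SUB -> [-8]
2. PUSH 80 -> [-8, 80]
3. PUSH 60 -> [-8, 80, 60]
4. PUSH -90 -> [-8, 80, 60, -90]
5. DROP -> [-8, 80, 60]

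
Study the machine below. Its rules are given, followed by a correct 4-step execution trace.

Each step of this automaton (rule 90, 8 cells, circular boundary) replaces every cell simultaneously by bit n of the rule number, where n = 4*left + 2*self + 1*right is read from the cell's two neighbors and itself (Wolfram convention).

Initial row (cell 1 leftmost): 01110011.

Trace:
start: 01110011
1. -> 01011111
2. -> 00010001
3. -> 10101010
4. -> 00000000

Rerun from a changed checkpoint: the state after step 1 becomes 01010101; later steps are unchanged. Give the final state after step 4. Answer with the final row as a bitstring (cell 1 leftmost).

00000000

state after step 1 := 01010101
2. -> 00000000
3. -> 00000000
4. -> 00000000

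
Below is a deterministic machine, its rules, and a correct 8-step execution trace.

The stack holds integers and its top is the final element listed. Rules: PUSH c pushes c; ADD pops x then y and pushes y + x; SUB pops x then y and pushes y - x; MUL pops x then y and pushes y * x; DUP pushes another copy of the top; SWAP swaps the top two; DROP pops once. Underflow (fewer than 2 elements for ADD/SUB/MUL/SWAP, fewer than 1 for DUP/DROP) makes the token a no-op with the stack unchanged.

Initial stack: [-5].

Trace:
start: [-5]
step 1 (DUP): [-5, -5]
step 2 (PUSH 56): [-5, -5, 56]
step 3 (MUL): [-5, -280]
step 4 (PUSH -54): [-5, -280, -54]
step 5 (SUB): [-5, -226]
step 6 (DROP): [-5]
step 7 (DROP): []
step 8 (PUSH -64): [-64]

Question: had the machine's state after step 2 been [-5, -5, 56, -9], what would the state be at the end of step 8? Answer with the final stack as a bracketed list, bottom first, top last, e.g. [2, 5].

[-5, -64]

state after step 2 := [-5, -5, 56, -9]
step 3 (MUL): [-5, -5, -504]
step 4 (PUSH -54): [-5, -5, -504, -54]
step 5 (SUB): [-5, -5, -450]
step 6 (DROP): [-5, -5]
step 7 (DROP): [-5]
step 8 (PUSH -64): [-5, -64]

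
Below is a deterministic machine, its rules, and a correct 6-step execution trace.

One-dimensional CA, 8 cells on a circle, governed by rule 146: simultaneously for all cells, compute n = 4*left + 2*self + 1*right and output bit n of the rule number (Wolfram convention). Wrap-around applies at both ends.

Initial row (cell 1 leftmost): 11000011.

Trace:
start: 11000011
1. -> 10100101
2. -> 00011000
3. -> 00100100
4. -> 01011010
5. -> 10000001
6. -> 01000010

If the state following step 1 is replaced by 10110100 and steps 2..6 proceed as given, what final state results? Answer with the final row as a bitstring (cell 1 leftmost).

state after step 1 := 10110100
2. -> 00000011
3. -> 10000100
4. -> 01001011
5. -> 00110000
6. -> 01001000

01001000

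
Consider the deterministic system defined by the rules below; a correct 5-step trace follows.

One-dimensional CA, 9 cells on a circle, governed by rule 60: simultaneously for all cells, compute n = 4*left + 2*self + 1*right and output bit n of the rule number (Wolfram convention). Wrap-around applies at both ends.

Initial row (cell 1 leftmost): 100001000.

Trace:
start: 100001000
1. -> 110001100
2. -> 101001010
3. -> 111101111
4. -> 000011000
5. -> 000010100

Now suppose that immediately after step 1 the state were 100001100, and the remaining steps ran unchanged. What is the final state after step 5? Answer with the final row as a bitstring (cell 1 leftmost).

010011100

state after step 1 := 100001100
2. -> 110001010
3. -> 101001111
4. -> 011101000
5. -> 010011100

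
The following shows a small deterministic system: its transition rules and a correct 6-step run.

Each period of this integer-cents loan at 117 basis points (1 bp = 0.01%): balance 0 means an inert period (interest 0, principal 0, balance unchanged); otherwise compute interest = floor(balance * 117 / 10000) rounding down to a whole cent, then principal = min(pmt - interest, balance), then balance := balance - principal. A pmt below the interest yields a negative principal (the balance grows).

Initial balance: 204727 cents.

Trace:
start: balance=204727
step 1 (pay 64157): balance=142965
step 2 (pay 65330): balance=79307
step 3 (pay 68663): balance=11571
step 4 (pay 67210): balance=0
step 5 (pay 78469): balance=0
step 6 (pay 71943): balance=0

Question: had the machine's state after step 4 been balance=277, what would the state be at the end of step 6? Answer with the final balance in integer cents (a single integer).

0

state after step 4 := balance=277
step 5 (pay 78469): balance=0
step 6 (pay 71943): balance=0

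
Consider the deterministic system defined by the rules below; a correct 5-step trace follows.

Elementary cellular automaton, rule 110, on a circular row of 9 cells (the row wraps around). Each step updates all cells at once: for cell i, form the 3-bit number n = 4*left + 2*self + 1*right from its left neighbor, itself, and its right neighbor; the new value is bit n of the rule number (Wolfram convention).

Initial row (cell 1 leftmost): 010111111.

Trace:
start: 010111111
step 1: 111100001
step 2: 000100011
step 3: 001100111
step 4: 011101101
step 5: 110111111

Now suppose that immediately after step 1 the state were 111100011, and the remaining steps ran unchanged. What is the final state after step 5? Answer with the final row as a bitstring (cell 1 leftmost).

110001110

state after step 1 := 111100011
step 2: 000100110
step 3: 001101110
step 4: 011111010
step 5: 110001110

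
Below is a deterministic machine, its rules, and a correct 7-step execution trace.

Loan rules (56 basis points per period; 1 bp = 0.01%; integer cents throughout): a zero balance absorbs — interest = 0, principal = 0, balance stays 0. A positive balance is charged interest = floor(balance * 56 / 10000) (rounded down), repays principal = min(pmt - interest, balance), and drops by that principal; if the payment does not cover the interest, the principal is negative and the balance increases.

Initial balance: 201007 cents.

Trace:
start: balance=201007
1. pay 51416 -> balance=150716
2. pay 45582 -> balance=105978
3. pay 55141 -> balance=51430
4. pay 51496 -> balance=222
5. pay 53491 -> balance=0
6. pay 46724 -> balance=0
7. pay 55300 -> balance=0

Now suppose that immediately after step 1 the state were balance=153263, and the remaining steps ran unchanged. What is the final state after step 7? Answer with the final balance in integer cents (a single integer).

0

state after step 1 := balance=153263
2. pay 45582 -> balance=108539
3. pay 55141 -> balance=54005
4. pay 51496 -> balance=2811
5. pay 53491 -> balance=0
6. pay 46724 -> balance=0
7. pay 55300 -> balance=0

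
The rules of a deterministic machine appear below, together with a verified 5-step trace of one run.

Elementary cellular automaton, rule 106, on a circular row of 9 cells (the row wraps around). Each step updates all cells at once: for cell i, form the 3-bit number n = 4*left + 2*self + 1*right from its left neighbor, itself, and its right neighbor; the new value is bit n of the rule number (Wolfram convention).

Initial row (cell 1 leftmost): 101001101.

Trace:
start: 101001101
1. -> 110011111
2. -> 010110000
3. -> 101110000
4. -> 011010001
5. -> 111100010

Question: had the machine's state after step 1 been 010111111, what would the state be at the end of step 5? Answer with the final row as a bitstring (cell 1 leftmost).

001001110

state after step 1 := 010111111
2. -> 101100001
3. -> 111100011
4. -> 000100110
5. -> 001001110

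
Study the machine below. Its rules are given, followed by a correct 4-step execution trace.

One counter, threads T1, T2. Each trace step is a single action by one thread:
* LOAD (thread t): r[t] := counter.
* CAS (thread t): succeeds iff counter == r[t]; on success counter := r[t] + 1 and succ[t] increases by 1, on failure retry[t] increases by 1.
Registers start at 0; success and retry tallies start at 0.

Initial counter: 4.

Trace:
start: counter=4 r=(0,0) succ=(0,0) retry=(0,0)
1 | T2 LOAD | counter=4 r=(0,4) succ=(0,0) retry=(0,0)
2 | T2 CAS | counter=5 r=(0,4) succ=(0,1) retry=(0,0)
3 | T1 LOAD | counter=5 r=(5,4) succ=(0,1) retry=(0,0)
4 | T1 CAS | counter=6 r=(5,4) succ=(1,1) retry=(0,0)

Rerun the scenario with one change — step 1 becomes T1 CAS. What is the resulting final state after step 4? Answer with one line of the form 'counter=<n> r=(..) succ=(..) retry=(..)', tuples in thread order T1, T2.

(re-executing from step 1 with the substitution; state before step 1: counter=4 r=(0,0) succ=(0,0) retry=(0,0))
1 | T1 CAS | counter=4 r=(0,0) succ=(0,0) retry=(1,0)
2 | T2 CAS | counter=4 r=(0,0) succ=(0,0) retry=(1,1)
3 | T1 LOAD | counter=4 r=(4,0) succ=(0,0) retry=(1,1)
4 | T1 CAS | counter=5 r=(4,0) succ=(1,0) retry=(1,1)

counter=5 r=(4,0) succ=(1,0) retry=(1,1)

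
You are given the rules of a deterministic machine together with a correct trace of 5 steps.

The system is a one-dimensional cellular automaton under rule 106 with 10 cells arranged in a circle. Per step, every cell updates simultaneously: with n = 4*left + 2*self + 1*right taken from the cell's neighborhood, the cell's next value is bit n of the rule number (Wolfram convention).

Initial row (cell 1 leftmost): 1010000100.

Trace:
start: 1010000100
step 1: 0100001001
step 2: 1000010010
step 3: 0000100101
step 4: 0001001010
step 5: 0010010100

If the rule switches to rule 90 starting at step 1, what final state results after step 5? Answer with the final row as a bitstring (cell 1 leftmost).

(re-executing steps 1..5 under rule 90; state before step 1: 1010000100)
step 1: 0001001011
step 2: 1010110011
step 3: 1000111110
step 4: 0101100010
step 5: 1001110101

1001110101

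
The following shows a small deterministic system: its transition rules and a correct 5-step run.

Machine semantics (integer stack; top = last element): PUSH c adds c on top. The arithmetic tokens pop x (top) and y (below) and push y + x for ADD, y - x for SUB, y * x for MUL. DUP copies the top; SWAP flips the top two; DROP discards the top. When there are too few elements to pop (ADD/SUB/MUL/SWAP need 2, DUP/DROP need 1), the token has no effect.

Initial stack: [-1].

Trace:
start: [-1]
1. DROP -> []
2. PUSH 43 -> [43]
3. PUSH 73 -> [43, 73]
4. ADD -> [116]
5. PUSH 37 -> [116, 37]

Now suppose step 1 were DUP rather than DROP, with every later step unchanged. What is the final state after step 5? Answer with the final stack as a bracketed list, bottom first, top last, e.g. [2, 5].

(re-executing from step 1 with the substitution; state before step 1: [-1])
1. DUP -> [-1, -1]
2. PUSH 43 -> [-1, -1, 43]
3. PUSH 73 -> [-1, -1, 43, 73]
4. ADD -> [-1, -1, 116]
5. PUSH 37 -> [-1, -1, 116, 37]

[-1, -1, 116, 37]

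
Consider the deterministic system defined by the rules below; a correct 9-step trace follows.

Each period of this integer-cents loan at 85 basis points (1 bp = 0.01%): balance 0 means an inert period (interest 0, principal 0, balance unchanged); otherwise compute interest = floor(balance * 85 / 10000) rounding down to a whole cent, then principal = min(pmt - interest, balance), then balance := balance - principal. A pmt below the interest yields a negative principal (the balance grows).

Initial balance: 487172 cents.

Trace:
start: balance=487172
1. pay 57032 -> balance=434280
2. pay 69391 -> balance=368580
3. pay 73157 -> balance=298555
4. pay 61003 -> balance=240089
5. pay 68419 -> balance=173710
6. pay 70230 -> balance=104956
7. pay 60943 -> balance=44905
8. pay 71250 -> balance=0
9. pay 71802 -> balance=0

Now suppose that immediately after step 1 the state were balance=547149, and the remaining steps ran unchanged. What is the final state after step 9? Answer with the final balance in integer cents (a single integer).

22789

state after step 1 := balance=547149
2. pay 69391 -> balance=482408
3. pay 73157 -> balance=413351
4. pay 61003 -> balance=355861
5. pay 68419 -> balance=290466
6. pay 70230 -> balance=222704
7. pay 60943 -> balance=163653
8. pay 71250 -> balance=93794
9. pay 71802 -> balance=22789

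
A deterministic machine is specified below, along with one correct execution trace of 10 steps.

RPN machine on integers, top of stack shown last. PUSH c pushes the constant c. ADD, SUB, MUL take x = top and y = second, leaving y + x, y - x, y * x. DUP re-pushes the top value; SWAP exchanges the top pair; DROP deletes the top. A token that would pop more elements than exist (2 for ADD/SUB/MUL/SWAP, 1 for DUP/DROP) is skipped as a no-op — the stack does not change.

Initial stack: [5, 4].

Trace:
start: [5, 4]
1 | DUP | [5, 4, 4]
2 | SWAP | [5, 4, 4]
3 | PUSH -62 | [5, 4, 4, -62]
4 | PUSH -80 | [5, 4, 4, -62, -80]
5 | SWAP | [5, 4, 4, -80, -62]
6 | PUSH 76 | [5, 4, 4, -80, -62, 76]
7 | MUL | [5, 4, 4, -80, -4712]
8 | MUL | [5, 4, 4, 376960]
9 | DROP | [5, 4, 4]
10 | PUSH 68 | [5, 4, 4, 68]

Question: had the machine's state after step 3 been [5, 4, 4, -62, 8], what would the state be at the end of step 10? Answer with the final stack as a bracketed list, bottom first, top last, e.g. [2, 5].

state after step 3 := [5, 4, 4, -62, 8]
4 | PUSH -80 | [5, 4, 4, -62, 8, -80]
5 | SWAP | [5, 4, 4, -62, -80, 8]
6 | PUSH 76 | [5, 4, 4, -62, -80, 8, 76]
7 | MUL | [5, 4, 4, -62, -80, 608]
8 | MUL | [5, 4, 4, -62, -48640]
9 | DROP | [5, 4, 4, -62]
10 | PUSH 68 | [5, 4, 4, -62, 68]

[5, 4, 4, -62, 68]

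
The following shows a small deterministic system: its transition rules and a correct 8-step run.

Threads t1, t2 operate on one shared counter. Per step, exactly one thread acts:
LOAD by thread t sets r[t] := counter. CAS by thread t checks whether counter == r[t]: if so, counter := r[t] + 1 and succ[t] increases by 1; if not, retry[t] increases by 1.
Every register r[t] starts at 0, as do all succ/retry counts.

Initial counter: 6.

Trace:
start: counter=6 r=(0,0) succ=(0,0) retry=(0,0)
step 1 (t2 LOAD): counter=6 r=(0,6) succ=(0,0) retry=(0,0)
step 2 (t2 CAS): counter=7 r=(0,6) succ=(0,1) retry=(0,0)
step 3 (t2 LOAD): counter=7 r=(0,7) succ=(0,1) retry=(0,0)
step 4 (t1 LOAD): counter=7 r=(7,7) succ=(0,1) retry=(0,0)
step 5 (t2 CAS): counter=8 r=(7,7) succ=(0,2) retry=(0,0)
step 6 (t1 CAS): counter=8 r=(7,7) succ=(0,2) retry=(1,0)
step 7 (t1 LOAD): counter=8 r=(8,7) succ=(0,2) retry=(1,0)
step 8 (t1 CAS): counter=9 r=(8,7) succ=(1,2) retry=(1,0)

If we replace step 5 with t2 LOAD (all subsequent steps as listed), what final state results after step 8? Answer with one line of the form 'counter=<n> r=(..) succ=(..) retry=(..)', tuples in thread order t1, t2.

counter=9 r=(8,7) succ=(2,1) retry=(0,0)

(re-executing from step 5 with the substitution; state before step 5: counter=7 r=(7,7) succ=(0,1) retry=(0,0))
step 5 (t2 LOAD): counter=7 r=(7,7) succ=(0,1) retry=(0,0)
step 6 (t1 CAS): counter=8 r=(7,7) succ=(1,1) retry=(0,0)
step 7 (t1 LOAD): counter=8 r=(8,7) succ=(1,1) retry=(0,0)
step 8 (t1 CAS): counter=9 r=(8,7) succ=(2,1) retry=(0,0)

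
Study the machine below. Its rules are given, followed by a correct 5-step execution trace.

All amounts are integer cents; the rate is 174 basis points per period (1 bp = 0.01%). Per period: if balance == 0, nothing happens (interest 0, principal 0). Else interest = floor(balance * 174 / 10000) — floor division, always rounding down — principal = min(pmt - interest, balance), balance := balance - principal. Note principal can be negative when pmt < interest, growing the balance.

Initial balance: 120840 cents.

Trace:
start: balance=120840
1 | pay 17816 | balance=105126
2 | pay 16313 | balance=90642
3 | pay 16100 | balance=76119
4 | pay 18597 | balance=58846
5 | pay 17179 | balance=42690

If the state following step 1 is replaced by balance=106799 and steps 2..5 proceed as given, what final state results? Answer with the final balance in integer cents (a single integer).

state after step 1 := balance=106799
2 | pay 16313 | balance=92344
3 | pay 16100 | balance=77850
4 | pay 18597 | balance=60607
5 | pay 17179 | balance=44482

44482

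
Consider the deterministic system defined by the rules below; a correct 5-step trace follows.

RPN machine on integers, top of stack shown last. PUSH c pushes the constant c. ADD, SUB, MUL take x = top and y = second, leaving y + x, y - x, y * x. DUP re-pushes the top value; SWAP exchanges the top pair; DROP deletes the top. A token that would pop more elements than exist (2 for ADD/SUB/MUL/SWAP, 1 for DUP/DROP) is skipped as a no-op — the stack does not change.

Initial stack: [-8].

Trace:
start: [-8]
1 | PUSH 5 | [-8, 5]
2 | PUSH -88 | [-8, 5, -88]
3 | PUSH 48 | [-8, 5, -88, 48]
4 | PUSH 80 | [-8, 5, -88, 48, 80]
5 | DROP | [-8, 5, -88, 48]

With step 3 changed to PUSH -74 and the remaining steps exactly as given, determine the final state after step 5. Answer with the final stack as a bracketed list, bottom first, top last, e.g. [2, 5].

(re-executing from step 3 with the substitution; state before step 3: [-8, 5, -88])
3 | PUSH -74 | [-8, 5, -88, -74]
4 | PUSH 80 | [-8, 5, -88, -74, 80]
5 | DROP | [-8, 5, -88, -74]

[-8, 5, -88, -74]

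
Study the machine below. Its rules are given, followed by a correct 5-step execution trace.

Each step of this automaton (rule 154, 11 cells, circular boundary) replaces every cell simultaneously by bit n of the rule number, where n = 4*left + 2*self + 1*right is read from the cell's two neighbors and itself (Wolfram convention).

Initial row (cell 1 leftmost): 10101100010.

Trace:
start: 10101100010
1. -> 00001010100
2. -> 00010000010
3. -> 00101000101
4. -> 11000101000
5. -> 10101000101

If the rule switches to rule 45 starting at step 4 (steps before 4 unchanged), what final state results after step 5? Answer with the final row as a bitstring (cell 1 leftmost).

00100111100

(re-executing steps 4..5 under rule 45; state before step 4: 00101000101)
4. -> 00111010111
5. -> 00100111100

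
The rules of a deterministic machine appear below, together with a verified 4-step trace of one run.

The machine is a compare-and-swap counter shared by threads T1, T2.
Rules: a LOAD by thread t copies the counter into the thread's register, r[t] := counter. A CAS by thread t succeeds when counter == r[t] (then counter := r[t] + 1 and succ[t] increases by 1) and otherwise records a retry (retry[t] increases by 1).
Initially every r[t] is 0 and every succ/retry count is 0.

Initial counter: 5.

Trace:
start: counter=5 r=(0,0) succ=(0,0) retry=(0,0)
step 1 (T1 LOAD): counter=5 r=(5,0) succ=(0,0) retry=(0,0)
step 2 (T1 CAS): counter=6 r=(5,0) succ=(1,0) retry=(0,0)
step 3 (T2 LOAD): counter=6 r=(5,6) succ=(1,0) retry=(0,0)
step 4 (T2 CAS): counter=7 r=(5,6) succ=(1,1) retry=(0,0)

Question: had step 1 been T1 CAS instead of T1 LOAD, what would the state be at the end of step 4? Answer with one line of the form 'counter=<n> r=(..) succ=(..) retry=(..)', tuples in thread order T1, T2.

counter=6 r=(0,5) succ=(0,1) retry=(2,0)

(re-executing from step 1 with the substitution; state before step 1: counter=5 r=(0,0) succ=(0,0) retry=(0,0))
step 1 (T1 CAS): counter=5 r=(0,0) succ=(0,0) retry=(1,0)
step 2 (T1 CAS): counter=5 r=(0,0) succ=(0,0) retry=(2,0)
step 3 (T2 LOAD): counter=5 r=(0,5) succ=(0,0) retry=(2,0)
step 4 (T2 CAS): counter=6 r=(0,5) succ=(0,1) retry=(2,0)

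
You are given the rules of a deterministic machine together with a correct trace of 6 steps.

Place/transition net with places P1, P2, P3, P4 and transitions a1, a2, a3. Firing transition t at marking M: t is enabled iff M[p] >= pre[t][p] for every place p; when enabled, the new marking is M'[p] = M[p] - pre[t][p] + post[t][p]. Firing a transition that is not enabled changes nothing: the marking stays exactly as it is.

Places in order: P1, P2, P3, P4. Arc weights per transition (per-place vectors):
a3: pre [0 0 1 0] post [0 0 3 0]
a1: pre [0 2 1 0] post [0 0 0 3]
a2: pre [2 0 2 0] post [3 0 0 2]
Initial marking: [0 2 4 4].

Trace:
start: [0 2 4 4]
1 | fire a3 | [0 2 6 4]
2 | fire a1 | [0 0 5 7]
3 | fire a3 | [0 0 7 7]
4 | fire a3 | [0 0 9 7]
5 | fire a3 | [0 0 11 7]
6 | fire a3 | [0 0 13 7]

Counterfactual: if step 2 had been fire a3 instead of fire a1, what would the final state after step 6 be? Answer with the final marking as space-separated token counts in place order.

0 2 16 4

(re-executing from step 2 with the substitution; state before step 2: [0 2 6 4])
2 | fire a3 | [0 2 8 4]
3 | fire a3 | [0 2 10 4]
4 | fire a3 | [0 2 12 4]
5 | fire a3 | [0 2 14 4]
6 | fire a3 | [0 2 16 4]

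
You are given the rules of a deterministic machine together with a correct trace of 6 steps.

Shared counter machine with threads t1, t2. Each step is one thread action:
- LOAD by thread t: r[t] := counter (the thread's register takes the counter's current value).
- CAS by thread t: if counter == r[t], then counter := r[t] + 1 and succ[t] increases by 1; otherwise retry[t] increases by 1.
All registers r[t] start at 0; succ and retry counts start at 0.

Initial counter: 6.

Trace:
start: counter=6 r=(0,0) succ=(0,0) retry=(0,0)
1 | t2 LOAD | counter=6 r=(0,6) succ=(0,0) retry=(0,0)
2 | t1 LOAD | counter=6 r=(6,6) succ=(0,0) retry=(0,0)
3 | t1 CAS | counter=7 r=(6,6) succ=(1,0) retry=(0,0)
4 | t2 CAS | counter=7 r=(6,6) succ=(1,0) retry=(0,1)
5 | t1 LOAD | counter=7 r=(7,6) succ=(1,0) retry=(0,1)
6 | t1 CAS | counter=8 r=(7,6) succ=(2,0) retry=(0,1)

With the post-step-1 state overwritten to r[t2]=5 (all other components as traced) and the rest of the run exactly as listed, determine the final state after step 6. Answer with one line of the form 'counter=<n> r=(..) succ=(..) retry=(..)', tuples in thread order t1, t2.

counter=8 r=(7,5) succ=(2,0) retry=(0,1)

state after step 1 := counter=6 r=(0,5) succ=(0,0) retry=(0,0)
2 | t1 LOAD | counter=6 r=(6,5) succ=(0,0) retry=(0,0)
3 | t1 CAS | counter=7 r=(6,5) succ=(1,0) retry=(0,0)
4 | t2 CAS | counter=7 r=(6,5) succ=(1,0) retry=(0,1)
5 | t1 LOAD | counter=7 r=(7,5) succ=(1,0) retry=(0,1)
6 | t1 CAS | counter=8 r=(7,5) succ=(2,0) retry=(0,1)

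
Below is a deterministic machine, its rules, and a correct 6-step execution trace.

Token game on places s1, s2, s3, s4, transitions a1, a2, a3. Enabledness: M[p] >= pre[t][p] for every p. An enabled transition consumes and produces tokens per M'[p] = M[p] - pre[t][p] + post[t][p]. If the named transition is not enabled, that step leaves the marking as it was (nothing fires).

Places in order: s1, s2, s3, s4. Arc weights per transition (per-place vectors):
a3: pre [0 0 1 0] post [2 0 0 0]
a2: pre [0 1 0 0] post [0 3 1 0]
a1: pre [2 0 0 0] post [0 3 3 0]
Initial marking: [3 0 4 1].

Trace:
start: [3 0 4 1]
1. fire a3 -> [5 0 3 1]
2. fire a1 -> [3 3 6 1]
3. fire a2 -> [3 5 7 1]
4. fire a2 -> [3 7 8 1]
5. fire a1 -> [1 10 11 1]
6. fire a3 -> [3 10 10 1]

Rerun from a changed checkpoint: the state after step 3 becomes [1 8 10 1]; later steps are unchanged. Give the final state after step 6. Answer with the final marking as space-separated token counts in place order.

state after step 3 := [1 8 10 1]
4. fire a2 -> [1 10 11 1]
5. fire a1 -> [1 10 11 1]
6. fire a3 -> [3 10 10 1]

3 10 10 1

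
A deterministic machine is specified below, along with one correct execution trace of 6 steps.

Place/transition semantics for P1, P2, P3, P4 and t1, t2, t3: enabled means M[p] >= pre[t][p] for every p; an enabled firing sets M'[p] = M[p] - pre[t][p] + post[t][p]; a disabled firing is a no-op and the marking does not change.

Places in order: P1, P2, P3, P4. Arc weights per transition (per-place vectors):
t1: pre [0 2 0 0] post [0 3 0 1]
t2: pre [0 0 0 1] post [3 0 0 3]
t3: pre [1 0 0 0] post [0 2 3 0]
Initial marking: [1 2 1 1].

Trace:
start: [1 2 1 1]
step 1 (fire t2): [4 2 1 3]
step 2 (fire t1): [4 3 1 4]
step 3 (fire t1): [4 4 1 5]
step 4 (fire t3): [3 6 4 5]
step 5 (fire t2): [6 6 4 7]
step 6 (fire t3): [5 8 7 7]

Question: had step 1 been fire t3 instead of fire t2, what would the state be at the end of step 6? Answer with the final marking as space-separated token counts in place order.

2 8 7 5

(re-executing from step 1 with the substitution; state before step 1: [1 2 1 1])
step 1 (fire t3): [0 4 4 1]
step 2 (fire t1): [0 5 4 2]
step 3 (fire t1): [0 6 4 3]
step 4 (fire t3): [0 6 4 3]
step 5 (fire t2): [3 6 4 5]
step 6 (fire t3): [2 8 7 5]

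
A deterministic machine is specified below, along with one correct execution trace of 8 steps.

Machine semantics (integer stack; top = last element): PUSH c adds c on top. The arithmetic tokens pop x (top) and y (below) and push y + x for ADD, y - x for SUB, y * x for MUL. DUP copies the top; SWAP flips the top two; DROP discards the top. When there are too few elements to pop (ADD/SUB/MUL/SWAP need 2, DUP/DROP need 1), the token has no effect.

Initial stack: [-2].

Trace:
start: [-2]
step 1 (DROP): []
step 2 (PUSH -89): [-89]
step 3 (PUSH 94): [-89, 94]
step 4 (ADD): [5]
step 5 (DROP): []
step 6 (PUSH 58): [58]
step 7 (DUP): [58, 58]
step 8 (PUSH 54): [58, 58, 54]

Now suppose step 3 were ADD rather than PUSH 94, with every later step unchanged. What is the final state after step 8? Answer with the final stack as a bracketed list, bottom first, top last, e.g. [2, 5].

[58, 58, 54]

(re-executing from step 3 with the substitution; state before step 3: [-89])
step 3 (ADD): [-89]
step 4 (ADD): [-89]
step 5 (DROP): []
step 6 (PUSH 58): [58]
step 7 (DUP): [58, 58]
step 8 (PUSH 54): [58, 58, 54]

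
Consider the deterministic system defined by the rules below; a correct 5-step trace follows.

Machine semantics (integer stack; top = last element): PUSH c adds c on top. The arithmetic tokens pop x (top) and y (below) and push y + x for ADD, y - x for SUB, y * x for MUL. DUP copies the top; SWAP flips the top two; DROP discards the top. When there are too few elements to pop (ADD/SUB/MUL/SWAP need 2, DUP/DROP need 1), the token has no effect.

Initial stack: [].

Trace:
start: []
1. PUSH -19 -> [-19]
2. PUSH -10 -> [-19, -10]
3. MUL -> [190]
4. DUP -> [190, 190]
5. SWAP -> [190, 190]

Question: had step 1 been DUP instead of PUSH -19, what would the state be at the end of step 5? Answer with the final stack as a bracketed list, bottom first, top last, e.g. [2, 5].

(re-executing from step 1 with the substitution; state before step 1: [])
1. DUP -> []
2. PUSH -10 -> [-10]
3. MUL -> [-10]
4. DUP -> [-10, -10]
5. SWAP -> [-10, -10]

[-10, -10]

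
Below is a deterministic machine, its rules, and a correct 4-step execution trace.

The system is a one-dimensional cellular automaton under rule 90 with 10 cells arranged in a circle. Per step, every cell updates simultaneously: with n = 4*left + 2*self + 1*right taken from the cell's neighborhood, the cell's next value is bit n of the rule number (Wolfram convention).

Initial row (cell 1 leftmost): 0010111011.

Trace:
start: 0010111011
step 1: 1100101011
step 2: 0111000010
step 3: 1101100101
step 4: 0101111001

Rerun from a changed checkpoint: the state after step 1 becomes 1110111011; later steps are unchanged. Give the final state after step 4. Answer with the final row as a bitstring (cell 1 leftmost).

0010000010

state after step 1 := 1110111011
step 2: 0010101010
step 3: 0100000001
step 4: 0010000010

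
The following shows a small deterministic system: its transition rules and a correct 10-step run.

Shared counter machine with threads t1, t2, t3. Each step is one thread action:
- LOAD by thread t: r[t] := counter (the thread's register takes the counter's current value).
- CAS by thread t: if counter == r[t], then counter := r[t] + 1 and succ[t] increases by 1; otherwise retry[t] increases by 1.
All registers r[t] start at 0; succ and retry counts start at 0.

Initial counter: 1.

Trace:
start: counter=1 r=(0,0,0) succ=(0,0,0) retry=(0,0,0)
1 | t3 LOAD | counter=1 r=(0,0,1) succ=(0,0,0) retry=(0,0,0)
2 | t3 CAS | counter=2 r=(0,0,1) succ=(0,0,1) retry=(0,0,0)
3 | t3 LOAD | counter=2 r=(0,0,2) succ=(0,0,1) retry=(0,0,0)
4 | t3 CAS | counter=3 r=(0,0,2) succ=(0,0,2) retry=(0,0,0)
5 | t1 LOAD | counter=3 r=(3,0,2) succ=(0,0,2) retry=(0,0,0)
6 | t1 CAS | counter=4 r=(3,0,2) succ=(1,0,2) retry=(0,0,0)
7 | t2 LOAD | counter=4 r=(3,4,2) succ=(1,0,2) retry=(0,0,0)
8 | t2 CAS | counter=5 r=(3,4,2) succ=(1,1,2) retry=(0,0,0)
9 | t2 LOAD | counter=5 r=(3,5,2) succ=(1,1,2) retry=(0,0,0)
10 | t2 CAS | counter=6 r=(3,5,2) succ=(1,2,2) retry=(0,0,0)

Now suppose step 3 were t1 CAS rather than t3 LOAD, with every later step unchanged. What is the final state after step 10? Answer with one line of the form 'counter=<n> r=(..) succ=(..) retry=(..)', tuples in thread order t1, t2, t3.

(re-executing from step 3 with the substitution; state before step 3: counter=2 r=(0,0,1) succ=(0,0,1) retry=(0,0,0))
3 | t1 CAS | counter=2 r=(0,0,1) succ=(0,0,1) retry=(1,0,0)
4 | t3 CAS | counter=2 r=(0,0,1) succ=(0,0,1) retry=(1,0,1)
5 | t1 LOAD | counter=2 r=(2,0,1) succ=(0,0,1) retry=(1,0,1)
6 | t1 CAS | counter=3 r=(2,0,1) succ=(1,0,1) retry=(1,0,1)
7 | t2 LOAD | counter=3 r=(2,3,1) succ=(1,0,1) retry=(1,0,1)
8 | t2 CAS | counter=4 r=(2,3,1) succ=(1,1,1) retry=(1,0,1)
9 | t2 LOAD | counter=4 r=(2,4,1) succ=(1,1,1) retry=(1,0,1)
10 | t2 CAS | counter=5 r=(2,4,1) succ=(1,2,1) retry=(1,0,1)

counter=5 r=(2,4,1) succ=(1,2,1) retry=(1,0,1)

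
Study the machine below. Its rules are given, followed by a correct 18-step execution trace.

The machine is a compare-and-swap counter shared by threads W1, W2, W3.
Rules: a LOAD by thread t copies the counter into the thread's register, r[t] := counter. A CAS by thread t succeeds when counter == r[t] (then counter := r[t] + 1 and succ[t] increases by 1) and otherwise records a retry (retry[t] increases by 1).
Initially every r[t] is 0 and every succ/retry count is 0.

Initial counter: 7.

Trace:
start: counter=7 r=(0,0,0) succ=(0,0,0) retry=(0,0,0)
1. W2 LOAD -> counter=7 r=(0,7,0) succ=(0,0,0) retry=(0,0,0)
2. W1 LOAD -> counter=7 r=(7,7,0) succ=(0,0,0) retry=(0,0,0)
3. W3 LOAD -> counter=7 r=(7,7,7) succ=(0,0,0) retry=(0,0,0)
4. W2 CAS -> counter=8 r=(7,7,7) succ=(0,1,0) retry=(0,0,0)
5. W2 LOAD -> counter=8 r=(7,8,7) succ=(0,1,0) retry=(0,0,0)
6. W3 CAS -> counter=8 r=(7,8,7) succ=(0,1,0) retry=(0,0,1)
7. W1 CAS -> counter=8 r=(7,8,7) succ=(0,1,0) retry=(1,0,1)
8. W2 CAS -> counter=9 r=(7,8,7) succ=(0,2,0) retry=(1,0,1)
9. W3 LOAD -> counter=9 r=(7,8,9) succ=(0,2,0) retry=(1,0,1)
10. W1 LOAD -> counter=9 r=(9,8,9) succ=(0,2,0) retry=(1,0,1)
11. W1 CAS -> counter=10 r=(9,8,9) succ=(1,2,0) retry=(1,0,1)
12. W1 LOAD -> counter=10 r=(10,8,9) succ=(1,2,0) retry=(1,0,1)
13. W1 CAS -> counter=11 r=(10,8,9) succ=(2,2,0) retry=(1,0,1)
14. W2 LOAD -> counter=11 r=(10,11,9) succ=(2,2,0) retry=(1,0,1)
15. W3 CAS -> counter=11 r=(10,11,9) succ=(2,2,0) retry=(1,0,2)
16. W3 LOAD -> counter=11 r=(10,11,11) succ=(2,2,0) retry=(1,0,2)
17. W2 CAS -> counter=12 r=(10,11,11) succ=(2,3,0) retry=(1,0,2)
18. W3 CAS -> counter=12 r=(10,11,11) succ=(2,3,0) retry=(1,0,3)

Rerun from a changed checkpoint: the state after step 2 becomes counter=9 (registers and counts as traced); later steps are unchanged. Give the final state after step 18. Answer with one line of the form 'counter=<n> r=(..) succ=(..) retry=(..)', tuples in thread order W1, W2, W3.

state after step 2 := counter=9 r=(7,7,0) succ=(0,0,0) retry=(0,0,0)
3. W3 LOAD -> counter=9 r=(7,7,9) succ=(0,0,0) retry=(0,0,0)
4. W2 CAS -> counter=9 r=(7,7,9) succ=(0,0,0) retry=(0,1,0)
5. W2 LOAD -> counter=9 r=(7,9,9) succ=(0,0,0) retry=(0,1,0)
6. W3 CAS -> counter=10 r=(7,9,9) succ=(0,0,1) retry=(0,1,0)
7. W1 CAS -> counter=10 r=(7,9,9) succ=(0,0,1) retry=(1,1,0)
8. W2 CAS -> counter=10 r=(7,9,9) succ=(0,0,1) retry=(1,2,0)
9. W3 LOAD -> counter=10 r=(7,9,10) succ=(0,0,1) retry=(1,2,0)
10. W1 LOAD -> counter=10 r=(10,9,10) succ=(0,0,1) retry=(1,2,0)
11. W1 CAS -> counter=11 r=(10,9,10) succ=(1,0,1) retry=(1,2,0)
12. W1 LOAD -> counter=11 r=(11,9,10) succ=(1,0,1) retry=(1,2,0)
13. W1 CAS -> counter=12 r=(11,9,10) succ=(2,0,1) retry=(1,2,0)
14. W2 LOAD -> counter=12 r=(11,12,10) succ=(2,0,1) retry=(1,2,0)
15. W3 CAS -> counter=12 r=(11,12,10) succ=(2,0,1) retry=(1,2,1)
16. W3 LOAD -> counter=12 r=(11,12,12) succ=(2,0,1) retry=(1,2,1)
17. W2 CAS -> counter=13 r=(11,12,12) succ=(2,1,1) retry=(1,2,1)
18. W3 CAS -> counter=13 r=(11,12,12) succ=(2,1,1) retry=(1,2,2)

counter=13 r=(11,12,12) succ=(2,1,1) retry=(1,2,2)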